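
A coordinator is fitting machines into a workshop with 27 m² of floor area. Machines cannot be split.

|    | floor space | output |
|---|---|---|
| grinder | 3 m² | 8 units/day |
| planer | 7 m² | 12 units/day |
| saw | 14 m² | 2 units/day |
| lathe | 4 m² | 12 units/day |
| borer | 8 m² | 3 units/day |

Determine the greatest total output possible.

Allowing fractional choices, the relaxed optimum would be about 35.7, but machines are indivisible.
planer + lathe + borer: floor space 7 + 4 + 8 = 19 ≤ 27, output 12 + 12 + 3 = 27.
grinder + planer + lathe: floor space 3 + 7 + 4 = 14 ≤ 27, output 8 + 12 + 12 = 32.
grinder + planer + lathe + borer: floor space 3 + 7 + 4 + 8 = 22 ≤ 27, output 8 + 12 + 12 + 3 = 35.
Best is grinder, planer, lathe, and borer with total output 35.

35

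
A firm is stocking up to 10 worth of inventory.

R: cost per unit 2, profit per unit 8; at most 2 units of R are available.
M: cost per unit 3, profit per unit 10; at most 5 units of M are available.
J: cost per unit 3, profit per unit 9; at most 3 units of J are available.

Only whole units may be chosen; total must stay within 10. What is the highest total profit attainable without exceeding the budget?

R has the best ratio (8/2); taking only R gives at most 2×8 = 16 (stopped by the supply cap of 2).
Mixing does better — 2×R and 2×M: cost 10 ≤ 10, profit 2·8 + 2·10 = 36.

36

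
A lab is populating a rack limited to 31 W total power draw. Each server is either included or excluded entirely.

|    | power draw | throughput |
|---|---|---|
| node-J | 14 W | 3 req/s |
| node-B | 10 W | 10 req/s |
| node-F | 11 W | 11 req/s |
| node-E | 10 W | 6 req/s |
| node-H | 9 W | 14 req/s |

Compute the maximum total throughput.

35

Allowing fractional choices, the relaxed optimum would be about 35.6, but servers are indivisible.
node-F + node-E + node-H: power draw 11 + 10 + 9 = 30 ≤ 31, throughput 11 + 6 + 14 = 31.
node-B + node-E + node-H: power draw 10 + 10 + 9 = 29 ≤ 31, throughput 10 + 6 + 14 = 30.
node-B + node-F + node-H: power draw 10 + 11 + 9 = 30 ≤ 31, throughput 10 + 11 + 14 = 35.
Best is node-B, node-F, and node-H with total throughput 35.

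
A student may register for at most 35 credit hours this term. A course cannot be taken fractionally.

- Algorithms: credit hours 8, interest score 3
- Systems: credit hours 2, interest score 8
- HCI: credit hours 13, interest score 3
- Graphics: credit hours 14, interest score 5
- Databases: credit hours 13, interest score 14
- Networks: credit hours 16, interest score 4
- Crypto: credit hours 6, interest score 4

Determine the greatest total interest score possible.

Allowing fractional choices, the relaxed optimum would be about 31.1, but courses are indivisible.
Algorithms + Systems + Databases + Crypto: credit hours 8 + 2 + 13 + 6 = 29 ≤ 35, interest score 3 + 8 + 14 + 4 = 29.
Systems + Graphics + Databases + Crypto: credit hours 2 + 14 + 13 + 6 = 35 ≤ 35, interest score 8 + 5 + 14 + 4 = 31.
Systems + HCI + Databases + Crypto: credit hours 2 + 13 + 13 + 6 = 34 ≤ 35, interest score 8 + 3 + 14 + 4 = 29.
Best is Systems, Graphics, Databases, and Crypto with total interest score 31.

31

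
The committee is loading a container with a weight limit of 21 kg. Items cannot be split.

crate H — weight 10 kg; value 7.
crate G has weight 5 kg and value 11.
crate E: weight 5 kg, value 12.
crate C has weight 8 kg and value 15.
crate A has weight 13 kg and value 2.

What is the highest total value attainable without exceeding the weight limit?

38

Allowing fractional choices, the relaxed optimum would be about 40.1, but items are indivisible.
crate G + crate E + crate C: weight 5 + 5 + 8 = 18 ≤ 21, value 11 + 12 + 15 = 38.
crate H + crate G + crate E: weight 10 + 5 + 5 = 20 ≤ 21, value 7 + 11 + 12 = 30.
Best is crate G, crate E, and crate C with total value 38.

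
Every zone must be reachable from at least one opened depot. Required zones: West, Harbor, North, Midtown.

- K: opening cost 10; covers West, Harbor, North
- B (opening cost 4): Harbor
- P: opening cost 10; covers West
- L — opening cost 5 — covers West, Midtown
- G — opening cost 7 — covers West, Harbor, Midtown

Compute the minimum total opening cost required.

The greedy cost-per-new-zone heuristic would pick G and K for 17, but a cheaper cover exists.
Choose K and L: together they cover West, Harbor, North, Midtown — every zone.
Total opening cost: 10 + 5 = 15.
No cover costs less than 15.

15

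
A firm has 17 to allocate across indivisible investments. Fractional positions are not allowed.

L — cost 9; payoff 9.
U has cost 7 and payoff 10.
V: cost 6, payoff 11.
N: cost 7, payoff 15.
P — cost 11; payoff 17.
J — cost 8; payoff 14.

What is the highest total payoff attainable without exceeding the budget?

29

Take N and J: cost 7 + 8 = 15 ≤ 17, payoff 15 + 14 = 29.
No other feasible combination does better.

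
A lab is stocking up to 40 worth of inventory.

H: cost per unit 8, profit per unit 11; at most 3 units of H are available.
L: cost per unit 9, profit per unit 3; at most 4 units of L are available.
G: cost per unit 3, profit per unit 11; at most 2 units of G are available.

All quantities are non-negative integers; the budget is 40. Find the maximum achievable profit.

58

G has the best ratio (11/3); taking only G gives at most 2×11 = 22 (stopped by the supply cap of 2).
Mixing does better — 3×H, 1×L, and 2×G: cost 39 ≤ 40, profit 3·11 + 1·3 + 2·11 = 58.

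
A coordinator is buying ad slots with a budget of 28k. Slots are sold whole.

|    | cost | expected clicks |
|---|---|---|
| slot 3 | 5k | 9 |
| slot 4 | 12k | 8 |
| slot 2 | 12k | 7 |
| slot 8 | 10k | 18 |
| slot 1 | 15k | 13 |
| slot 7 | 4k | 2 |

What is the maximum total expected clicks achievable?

35

This is a 0-1 knapsack instance.
Allowing fractional choices, the relaxed optimum would be about 38.3, but ad slots are indivisible.
slot 3 + slot 4 + slot 8: cost 5 + 12 + 10 = 27 ≤ 28, expected clicks 9 + 8 + 18 = 35.
slot 3 + slot 2 + slot 8: cost 5 + 12 + 10 = 27 ≤ 28, expected clicks 9 + 7 + 18 = 34.
Best is slot 3, slot 4, and slot 8 with total expected clicks 35.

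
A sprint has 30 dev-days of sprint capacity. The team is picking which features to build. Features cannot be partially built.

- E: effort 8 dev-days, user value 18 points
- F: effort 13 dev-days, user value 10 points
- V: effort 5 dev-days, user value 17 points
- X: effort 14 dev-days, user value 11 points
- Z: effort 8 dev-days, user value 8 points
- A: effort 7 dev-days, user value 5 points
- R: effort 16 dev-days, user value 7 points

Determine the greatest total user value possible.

E + F + V: effort 8 + 13 + 5 = 26 ≤ 30, user value 18 + 10 + 17 = 45.
E + V + X: effort 8 + 5 + 14 = 27 ≤ 30, user value 18 + 17 + 11 = 46.
E + V + Z + A: effort 8 + 5 + 8 + 7 = 28 ≤ 30, user value 18 + 17 + 8 + 5 = 48.
Best is E, V, Z, and A with total user value 48.

48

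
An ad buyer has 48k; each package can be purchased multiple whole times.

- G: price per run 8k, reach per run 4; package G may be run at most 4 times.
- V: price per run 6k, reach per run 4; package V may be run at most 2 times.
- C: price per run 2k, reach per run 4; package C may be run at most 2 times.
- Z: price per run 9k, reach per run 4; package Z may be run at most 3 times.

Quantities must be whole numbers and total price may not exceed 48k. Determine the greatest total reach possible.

Take 4×G, 2×V, and 2×C: price 48 ≤ 48, reach 4·4 + 2·4 + 2·4 = 32.
C has the best ratio (4/2) and is taken to its limit of 2; remaining capacity is filled optimally with the others.

32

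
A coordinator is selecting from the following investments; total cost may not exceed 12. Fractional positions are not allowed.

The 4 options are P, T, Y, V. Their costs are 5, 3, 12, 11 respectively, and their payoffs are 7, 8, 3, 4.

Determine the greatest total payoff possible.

15

Allowing fractional choices, the relaxed optimum would be about 16.5, but investments are indivisible.
P + T: cost 5 + 3 = 8 ≤ 12, payoff 7 + 8 = 15.
T: cost 3 ≤ 12, payoff 8.
P: cost 5 ≤ 12, payoff 7.
Best is P and T with total payoff 15.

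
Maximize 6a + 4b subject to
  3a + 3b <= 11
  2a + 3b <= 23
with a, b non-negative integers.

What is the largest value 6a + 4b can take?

18

(a,b)=(3,0): 3·3+3·0=9≤11, 2·3+3·0=6≤23, objective 18.
(a,b)=(2,1): 3·2+3·1=9≤11, 2·2+3·1=7≤23, objective 16.
Maximum is 18 at (a,b)=(3,0).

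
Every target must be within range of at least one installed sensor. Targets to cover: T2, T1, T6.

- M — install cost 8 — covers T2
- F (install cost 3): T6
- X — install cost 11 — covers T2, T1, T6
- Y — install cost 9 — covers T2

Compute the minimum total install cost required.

11

The greedy cost-per-new-target heuristic would pick F and X for 14, but a cheaper cover exists.
X alone covers T2, T1, T6 — every target.
Total install cost: 11.
No cover costs less than 11.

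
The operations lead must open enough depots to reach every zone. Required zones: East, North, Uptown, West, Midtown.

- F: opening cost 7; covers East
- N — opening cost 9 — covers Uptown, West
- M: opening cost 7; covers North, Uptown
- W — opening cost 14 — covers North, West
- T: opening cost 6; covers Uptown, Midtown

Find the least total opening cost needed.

The greedy cost-per-new-zone heuristic would pick T, F, M, and N for 29, but a cheaper cover exists.
Choose F, W, and T: together they cover East, North, Uptown, West, Midtown — every zone.
Total opening cost: 7 + 14 + 6 = 27.
No cover costs less than 27.

27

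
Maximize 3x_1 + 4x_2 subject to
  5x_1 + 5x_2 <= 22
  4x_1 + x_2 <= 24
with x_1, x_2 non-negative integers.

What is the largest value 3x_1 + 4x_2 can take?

(x_1,x_2)=(0,4): 5·0+5·4=20≤22, 4·0+1·4=4≤24, objective 16.
(x_1,x_2)=(1,3): 5·1+5·3=20≤22, 4·1+1·3=7≤24, objective 15.
(x_1,x_2)=(0,3): 5·0+5·3=15≤22, 4·0+1·3=3≤24, objective 12.
No feasible integer point exceeds 16.

16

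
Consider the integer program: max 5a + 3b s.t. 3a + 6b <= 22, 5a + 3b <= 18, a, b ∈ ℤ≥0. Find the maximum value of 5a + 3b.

(a,b)=(3,1): 3·3+6·1=15≤22, 5·3+3·1=18≤18, objective 18.
(a,b)=(2,2): 3·2+6·2=18≤22, 5·2+3·2=16≤18, objective 16.
(a,b)=(3,0): 3·3+6·0=9≤22, 5·3+3·0=15≤18, objective 15.
(a,b)=(2,1): 3·2+6·1=12≤22, 5·2+3·1=13≤18, objective 13.
No feasible integer point exceeds 18.

18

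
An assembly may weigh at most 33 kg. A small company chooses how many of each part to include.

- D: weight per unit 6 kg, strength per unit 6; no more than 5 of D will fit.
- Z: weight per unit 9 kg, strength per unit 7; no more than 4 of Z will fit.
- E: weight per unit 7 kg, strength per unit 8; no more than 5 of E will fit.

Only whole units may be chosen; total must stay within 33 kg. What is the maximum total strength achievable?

36

Take 2×D and 3×E: weight 33 ≤ 33, strength 2·6 + 3·8 = 36.
No other integer combination yields more.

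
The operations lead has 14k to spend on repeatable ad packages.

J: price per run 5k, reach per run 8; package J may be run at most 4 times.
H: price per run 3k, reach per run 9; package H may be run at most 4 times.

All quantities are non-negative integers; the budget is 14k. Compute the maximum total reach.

36

This is a bounded integer knapsack.
H has the best ratio (9/3); taking only H gives at most 4×9 = 36 (stopped by the price limit).
Optimal: 4×H: price 12 ≤ 14, reach 4·9 = 36.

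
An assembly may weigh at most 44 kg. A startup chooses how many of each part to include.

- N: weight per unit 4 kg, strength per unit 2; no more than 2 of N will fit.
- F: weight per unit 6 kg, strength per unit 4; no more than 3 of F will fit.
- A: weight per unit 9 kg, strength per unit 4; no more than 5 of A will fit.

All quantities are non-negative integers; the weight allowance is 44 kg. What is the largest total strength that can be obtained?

24

Take 2×N, 3×F, and 2×A: weight 44 ≤ 44, strength 2·2 + 3·4 + 2·4 = 24.
F has the best ratio (4/6) and is taken to its limit of 3; remaining capacity is filled optimally with the others.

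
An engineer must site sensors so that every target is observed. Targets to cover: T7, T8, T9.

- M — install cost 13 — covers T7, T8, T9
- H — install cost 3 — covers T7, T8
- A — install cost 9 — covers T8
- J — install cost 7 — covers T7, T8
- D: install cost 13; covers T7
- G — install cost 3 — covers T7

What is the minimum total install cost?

13

The greedy cost-per-new-target heuristic would pick H and M for 16, but a cheaper cover exists.
M alone covers T7, T8, T9 — every target.
Total install cost: 13.
No cover costs less than 13.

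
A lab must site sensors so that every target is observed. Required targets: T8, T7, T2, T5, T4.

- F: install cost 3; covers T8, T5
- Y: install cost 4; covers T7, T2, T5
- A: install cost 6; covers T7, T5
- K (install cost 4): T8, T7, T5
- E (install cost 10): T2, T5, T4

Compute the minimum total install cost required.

The greedy cost-per-new-target heuristic would pick Y, F, and E for 17, but a cheaper cover exists.
Choose K and E: together they cover T8, T7, T2, T5, T4 — every target.
Total install cost: 4 + 10 = 14.
No cover costs less than 14.

14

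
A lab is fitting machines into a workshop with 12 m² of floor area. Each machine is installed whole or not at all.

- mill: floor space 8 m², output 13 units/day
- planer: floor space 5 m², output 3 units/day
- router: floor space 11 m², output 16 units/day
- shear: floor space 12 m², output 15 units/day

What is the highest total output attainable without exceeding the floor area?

Allowing fractional choices, the relaxed optimum would be about 18.8, but machines are indivisible.
shear: floor space 12 ≤ 12, output 15.
router: floor space 11 ≤ 12, output 16.
Best is router with total output 16.

16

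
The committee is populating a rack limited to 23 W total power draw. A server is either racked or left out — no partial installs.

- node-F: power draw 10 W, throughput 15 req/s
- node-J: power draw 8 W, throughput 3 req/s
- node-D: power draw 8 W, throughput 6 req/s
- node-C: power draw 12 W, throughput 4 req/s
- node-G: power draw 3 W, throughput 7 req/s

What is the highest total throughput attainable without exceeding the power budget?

Take node-F, node-D, and node-G: power draw 10 + 8 + 3 = 21 ≤ 23, throughput 15 + 6 + 7 = 28.
No other feasible combination does better.

28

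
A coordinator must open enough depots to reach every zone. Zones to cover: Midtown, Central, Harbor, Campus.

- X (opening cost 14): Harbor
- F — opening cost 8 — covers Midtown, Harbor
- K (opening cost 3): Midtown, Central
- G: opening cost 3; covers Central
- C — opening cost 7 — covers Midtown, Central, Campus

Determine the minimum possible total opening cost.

This is an integer covering problem.
The greedy cost-per-new-zone heuristic would pick K, C, and F for 18, but a cheaper cover exists.
Choose F and C: together they cover Midtown, Central, Harbor, Campus — every zone.
Total opening cost: 8 + 7 = 15.
No cover costs less than 15.

15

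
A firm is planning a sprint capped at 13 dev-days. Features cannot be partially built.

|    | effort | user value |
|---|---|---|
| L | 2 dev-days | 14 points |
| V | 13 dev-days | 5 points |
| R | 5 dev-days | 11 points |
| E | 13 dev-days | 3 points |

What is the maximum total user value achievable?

25

L: effort 2 ≤ 13, user value 14.
L + R: effort 2 + 5 = 7 ≤ 13, user value 14 + 11 = 25.
R: effort 5 ≤ 13, user value 11.
Best is L and R with total user value 25.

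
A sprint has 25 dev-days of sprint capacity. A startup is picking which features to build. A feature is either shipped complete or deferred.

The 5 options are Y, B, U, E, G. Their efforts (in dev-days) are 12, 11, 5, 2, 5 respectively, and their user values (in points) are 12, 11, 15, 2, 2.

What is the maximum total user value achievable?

Allowing fractional choices, the relaxed optimum would be about 35.0, but features are indivisible.
B + U + E + G: effort 11 + 5 + 2 + 5 = 23 ≤ 25, user value 11 + 15 + 2 + 2 = 30.
Y + U + E + G: effort 12 + 5 + 2 + 5 = 24 ≤ 25, user value 12 + 15 + 2 + 2 = 31.
Best is Y, U, E, and G with total user value 31.

31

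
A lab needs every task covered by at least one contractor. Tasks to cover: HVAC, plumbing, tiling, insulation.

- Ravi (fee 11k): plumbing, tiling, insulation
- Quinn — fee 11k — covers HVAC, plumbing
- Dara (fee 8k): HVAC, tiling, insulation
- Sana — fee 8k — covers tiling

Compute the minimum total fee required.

19

Choose Ravi and Dara: together they cover HVAC, plumbing, tiling, insulation — every task.
Total fee: 11 + 8 = 19.
No cover costs less than 19.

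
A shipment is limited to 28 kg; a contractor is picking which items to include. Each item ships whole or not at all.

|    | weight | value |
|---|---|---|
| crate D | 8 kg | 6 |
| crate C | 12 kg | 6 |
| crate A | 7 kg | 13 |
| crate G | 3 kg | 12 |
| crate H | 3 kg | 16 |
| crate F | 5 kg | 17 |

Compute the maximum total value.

This is a 0-1 knapsack instance.
crate D + crate A + crate G + crate H + crate F: weight 8 + 7 + 3 + 3 + 5 = 26 ≤ 28, value 6 + 13 + 12 + 16 + 17 = 64.
crate D + crate A + crate H + crate F: weight 8 + 7 + 3 + 5 = 23 ≤ 28, value 6 + 13 + 16 + 17 = 52.
crate A + crate G + crate H + crate F: weight 7 + 3 + 3 + 5 = 18 ≤ 28, value 13 + 12 + 16 + 17 = 58.
Best is crate D, crate A, crate G, crate H, and crate F with total value 64.

64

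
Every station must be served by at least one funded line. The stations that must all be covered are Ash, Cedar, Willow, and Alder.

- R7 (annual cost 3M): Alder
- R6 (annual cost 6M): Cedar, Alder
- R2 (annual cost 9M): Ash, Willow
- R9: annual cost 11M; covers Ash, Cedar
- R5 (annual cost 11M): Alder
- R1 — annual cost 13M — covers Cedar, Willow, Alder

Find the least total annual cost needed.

The greedy cost-per-new-station heuristic would pick R7, R2, and R6 for 18, but a cheaper cover exists.
Choose R6 and R2: together they cover Ash, Cedar, Willow, Alder — every station.
Total annual cost: 6 + 9 = 15.
No cover costs less than 15.

15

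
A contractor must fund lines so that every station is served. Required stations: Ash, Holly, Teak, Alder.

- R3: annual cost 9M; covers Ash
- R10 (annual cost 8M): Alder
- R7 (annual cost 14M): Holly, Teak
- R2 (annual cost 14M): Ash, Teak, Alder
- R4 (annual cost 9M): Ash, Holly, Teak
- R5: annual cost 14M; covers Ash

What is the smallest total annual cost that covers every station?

This is a weighted set-cover instance.
Choose R10 and R4: together they cover Ash, Holly, Teak, Alder — every station.
Total annual cost: 8 + 9 = 17.
No cover costs less than 17.

17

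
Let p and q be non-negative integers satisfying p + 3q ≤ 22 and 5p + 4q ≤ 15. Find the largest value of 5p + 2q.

(p,q)=(3,0): 1·3+3·0=3≤22, 5·3+4·0=15≤15, objective 15.
(p,q)=(2,1): 1·2+3·1=5≤22, 5·2+4·1=14≤15, objective 12.
(p,q)=(2,0): 1·2+3·0=2≤22, 5·2+4·0=10≤15, objective 10.
No feasible integer point exceeds 15.

15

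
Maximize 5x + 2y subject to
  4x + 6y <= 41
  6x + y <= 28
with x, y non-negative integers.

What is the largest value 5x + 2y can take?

28

(x,y)=(4,4): 4·4+6·4=40≤41, 6·4+1·4=28≤28, objective 28.
(x,y)=(4,3): 4·4+6·3=34≤41, 6·4+1·3=27≤28, objective 26.
(x,y)=(3,4): 4·3+6·4=36≤41, 6·3+1·4=22≤28, objective 23.
No feasible integer point exceeds 28.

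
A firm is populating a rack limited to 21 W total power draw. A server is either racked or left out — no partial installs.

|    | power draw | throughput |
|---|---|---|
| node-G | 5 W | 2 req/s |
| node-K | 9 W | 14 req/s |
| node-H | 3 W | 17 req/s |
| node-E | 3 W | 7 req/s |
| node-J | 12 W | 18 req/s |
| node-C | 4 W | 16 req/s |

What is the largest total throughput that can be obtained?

54

node-G + node-K + node-H + node-C: power draw 5 + 9 + 3 + 4 = 21 ≤ 21, throughput 2 + 14 + 17 + 16 = 49.
node-K + node-H + node-E + node-C: power draw 9 + 3 + 3 + 4 = 19 ≤ 21, throughput 14 + 17 + 7 + 16 = 54.
node-H + node-J + node-C: power draw 3 + 12 + 4 = 19 ≤ 21, throughput 17 + 18 + 16 = 51.
Best is node-K, node-H, node-E, and node-C with total throughput 54.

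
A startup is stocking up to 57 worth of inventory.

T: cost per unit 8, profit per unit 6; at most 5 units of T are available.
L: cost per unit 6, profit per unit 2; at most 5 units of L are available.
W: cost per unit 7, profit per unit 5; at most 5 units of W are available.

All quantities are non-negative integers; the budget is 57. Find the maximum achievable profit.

40

This is a bounded integer knapsack.
5×T and 2×W: cost 54 ≤ 57, profit 5·6 + 2·5 = 40.
2×T, 1×L, and 5×W: cost 57 ≤ 57, profit 2·6 + 1·2 + 5·5 = 39.
Best is 40.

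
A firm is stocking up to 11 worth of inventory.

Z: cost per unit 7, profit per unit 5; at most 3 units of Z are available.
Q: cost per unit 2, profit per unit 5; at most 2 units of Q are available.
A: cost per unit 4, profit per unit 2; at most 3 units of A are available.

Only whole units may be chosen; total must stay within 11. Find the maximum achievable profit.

Take 1×Z and 2×Q: cost 11 ≤ 11, profit 1·5 + 2·5 = 15.
Q has the best ratio (5/2) and is taken to its limit of 2; remaining capacity is filled optimally with the others.

15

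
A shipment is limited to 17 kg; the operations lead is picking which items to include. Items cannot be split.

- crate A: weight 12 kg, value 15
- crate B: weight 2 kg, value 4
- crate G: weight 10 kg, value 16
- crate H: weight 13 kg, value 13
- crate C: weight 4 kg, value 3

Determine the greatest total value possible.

Treat it as a binary knapsack problem.
Allowing fractional choices, the relaxed optimum would be about 26.2, but items are indivisible.
crate A + crate B: weight 12 + 2 = 14 ≤ 17, value 15 + 4 = 19.
crate B + crate G: weight 2 + 10 = 12 ≤ 17, value 4 + 16 = 20.
crate B + crate G + crate C: weight 2 + 10 + 4 = 16 ≤ 17, value 4 + 16 + 3 = 23.
Best is crate B, crate G, and crate C with total value 23.

23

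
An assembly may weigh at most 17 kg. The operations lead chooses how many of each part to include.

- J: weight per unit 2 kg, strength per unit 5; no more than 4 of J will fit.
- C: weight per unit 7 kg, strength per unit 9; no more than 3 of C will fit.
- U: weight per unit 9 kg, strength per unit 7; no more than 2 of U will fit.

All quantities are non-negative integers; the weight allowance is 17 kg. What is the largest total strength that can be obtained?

This is a bounded integer knapsack.
4×J and 1×C: weight 15 ≤ 17, strength 4·5 + 1·9 = 29.
4×J and 1×U: weight 17 ≤ 17, strength 4·5 + 1·7 = 27.
Best is 29.

29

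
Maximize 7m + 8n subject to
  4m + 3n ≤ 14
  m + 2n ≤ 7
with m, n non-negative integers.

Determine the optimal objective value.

(m,n)=(1,3): 4·1+3·3=13≤14, 1·1+2·3=7≤7, objective 31.
(m,n)=(2,2): 4·2+3·2=14≤14, 1·2+2·2=6≤7, objective 30.
(m,n)=(0,3): 4·0+3·3=9≤14, 1·0+2·3=6≤7, objective 24.
The best lattice point is (1,3), giving 31.

31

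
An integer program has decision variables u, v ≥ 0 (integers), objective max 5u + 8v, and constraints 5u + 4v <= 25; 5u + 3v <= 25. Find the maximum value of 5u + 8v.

48

The continuous relaxation peaks at (0, 6.25) with value 50.00; rounding to a feasible lattice point costs some objective.
(u,v)=(0,6) is feasible, giving 48.
(u,v)=(1,5) is feasible, giving 45.
(u,v)=(0,5) is feasible, giving 40.
Maximum is 48 at (u,v)=(0,6).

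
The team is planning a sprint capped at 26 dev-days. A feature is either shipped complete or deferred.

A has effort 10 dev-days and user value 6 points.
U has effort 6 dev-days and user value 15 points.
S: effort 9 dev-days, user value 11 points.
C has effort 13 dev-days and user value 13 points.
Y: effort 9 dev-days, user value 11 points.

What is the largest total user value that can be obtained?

This is a 0-1 knapsack instance.
Allowing fractional choices, the relaxed optimum would be about 39.0, but features are indivisible.
U + S + Y: effort 6 + 9 + 9 = 24 ≤ 26, user value 15 + 11 + 11 = 37.
A + U + S: effort 10 + 6 + 9 = 25 ≤ 26, user value 6 + 15 + 11 = 32.
A + U + Y: effort 10 + 6 + 9 = 25 ≤ 26, user value 6 + 15 + 11 = 32.
Best is U, S, and Y with total user value 37.

37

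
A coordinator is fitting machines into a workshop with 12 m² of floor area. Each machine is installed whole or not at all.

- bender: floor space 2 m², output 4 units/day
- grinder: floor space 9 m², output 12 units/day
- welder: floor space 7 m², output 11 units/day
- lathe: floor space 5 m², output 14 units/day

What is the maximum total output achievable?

Take welder and lathe: floor space 7 + 5 = 12 ≤ 12, output 11 + 14 = 25.
No other feasible combination does better.

25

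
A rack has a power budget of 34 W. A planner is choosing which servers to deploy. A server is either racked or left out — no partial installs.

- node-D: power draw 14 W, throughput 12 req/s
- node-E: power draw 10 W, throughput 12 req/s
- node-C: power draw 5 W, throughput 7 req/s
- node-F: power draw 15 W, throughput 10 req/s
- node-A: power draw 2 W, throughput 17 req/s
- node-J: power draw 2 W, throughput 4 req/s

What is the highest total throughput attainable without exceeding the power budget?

Allowing fractional choices, the relaxed optimum would be about 52.7, but servers are indivisible.
node-D + node-E + node-C + node-A: power draw 14 + 10 + 5 + 2 = 31 ≤ 34, throughput 12 + 12 + 7 + 17 = 48.
node-E + node-C + node-F + node-A + node-J: power draw 10 + 5 + 15 + 2 + 2 = 34 ≤ 34, throughput 12 + 7 + 10 + 17 + 4 = 50.
node-D + node-E + node-C + node-A + node-J: power draw 14 + 10 + 5 + 2 + 2 = 33 ≤ 34, throughput 12 + 12 + 7 + 17 + 4 = 52.
Best is node-D, node-E, node-C, node-A, and node-J with total throughput 52.

52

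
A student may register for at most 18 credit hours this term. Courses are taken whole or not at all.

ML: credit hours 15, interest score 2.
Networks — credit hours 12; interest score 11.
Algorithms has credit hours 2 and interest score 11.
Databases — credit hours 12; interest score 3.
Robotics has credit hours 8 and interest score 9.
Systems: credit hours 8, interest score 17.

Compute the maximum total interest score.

37

Algorithms + Systems: credit hours 2 + 8 = 10 ≤ 18, interest score 11 + 17 = 28.
Robotics + Systems: credit hours 8 + 8 = 16 ≤ 18, interest score 9 + 17 = 26.
Algorithms + Robotics + Systems: credit hours 2 + 8 + 8 = 18 ≤ 18, interest score 11 + 9 + 17 = 37.
Best is Algorithms, Robotics, and Systems with total interest score 37.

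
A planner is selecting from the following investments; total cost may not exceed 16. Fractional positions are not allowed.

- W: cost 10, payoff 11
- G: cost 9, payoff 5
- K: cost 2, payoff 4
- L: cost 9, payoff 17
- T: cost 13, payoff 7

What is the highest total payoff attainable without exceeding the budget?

21

Allowing fractional choices, the relaxed optimum would be about 26.5, but investments are indivisible.
L: cost 9 ≤ 16, payoff 17.
K + L: cost 2 + 9 = 11 ≤ 16, payoff 4 + 17 = 21.
Best is K and L with total payoff 21.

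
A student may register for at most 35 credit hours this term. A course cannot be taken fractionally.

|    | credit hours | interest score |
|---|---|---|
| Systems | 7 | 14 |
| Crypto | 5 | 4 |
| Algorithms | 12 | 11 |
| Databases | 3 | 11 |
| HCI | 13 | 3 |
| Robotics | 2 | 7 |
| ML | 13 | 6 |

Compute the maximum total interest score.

47

Take Systems, Crypto, Algorithms, Databases, and Robotics: credit hours 7 + 5 + 12 + 3 + 2 = 29 ≤ 35, interest score 14 + 4 + 11 + 11 + 7 = 47.
No other feasible combination does better.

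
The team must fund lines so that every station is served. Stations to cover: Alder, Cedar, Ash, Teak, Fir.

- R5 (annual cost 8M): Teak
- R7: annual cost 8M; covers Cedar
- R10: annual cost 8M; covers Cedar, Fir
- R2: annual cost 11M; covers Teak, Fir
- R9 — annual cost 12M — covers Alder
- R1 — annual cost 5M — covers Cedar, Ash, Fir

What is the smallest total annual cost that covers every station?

Choose R5, R9, and R1: together they cover Alder, Cedar, Ash, Teak, Fir — every station.
Total annual cost: 8 + 12 + 5 = 25.

25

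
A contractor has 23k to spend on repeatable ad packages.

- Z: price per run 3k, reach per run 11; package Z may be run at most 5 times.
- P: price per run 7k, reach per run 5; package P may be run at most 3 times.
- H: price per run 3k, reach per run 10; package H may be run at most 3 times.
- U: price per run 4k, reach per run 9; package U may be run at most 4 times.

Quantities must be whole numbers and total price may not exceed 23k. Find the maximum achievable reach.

This is a bounded integer knapsack.
5×Z and 2×H: price 21 ≤ 23, reach 5·11 + 2·10 = 75.
4×Z and 3×H: price 21 ≤ 23, reach 4·11 + 3·10 = 74.
Best is 75.

75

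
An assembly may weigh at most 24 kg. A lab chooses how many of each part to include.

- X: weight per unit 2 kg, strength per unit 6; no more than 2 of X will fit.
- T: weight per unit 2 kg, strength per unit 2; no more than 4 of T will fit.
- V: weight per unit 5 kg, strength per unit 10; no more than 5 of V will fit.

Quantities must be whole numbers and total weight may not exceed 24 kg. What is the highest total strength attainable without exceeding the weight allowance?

This is a bounded integer knapsack.
X has the best ratio (6/2); taking only X gives at most 2×6 = 12 (stopped by the supply cap of 2).
Mixing does better — 2×X and 4×V: weight 24 ≤ 24, strength 2·6 + 4·10 = 52.

52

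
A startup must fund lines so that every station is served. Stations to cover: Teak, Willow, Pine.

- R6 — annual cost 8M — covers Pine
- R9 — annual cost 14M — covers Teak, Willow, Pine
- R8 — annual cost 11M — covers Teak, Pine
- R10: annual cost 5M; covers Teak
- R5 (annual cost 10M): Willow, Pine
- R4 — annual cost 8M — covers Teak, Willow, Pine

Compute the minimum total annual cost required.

R4 alone covers Teak, Willow, Pine — every station.
Total annual cost: 8.

8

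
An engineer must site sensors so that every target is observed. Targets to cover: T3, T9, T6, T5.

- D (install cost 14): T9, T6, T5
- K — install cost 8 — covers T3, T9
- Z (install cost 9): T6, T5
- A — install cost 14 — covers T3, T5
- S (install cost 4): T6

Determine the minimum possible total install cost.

The greedy cost-per-new-target heuristic would pick K, S, and Z for 21, but a cheaper cover exists.
Choose K and Z: together they cover T3, T9, T6, T5 — every target.
Total install cost: 8 + 9 = 17.
No cover costs less than 17.

17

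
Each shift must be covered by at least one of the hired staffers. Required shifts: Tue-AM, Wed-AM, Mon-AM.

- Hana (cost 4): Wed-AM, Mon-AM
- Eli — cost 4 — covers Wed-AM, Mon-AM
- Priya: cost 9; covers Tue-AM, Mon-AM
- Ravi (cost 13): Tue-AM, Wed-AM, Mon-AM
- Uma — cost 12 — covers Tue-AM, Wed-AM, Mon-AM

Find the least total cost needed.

12

The greedy cost-per-new-shift heuristic would pick Hana and Priya for 13, but a cheaper cover exists.
Uma alone covers Tue-AM, Wed-AM, Mon-AM — every shift.
Total cost: 12.
No cover costs less than 12.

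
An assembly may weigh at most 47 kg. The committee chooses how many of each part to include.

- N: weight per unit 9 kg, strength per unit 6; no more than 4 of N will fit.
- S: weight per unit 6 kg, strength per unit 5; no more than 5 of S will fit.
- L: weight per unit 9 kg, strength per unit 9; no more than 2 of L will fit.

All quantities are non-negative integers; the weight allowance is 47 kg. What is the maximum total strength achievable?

39

L has the best ratio (9/9); taking only L gives at most 2×9 = 18 (stopped by the supply cap of 2).
Mixing does better — 1×N, 3×S, and 2×L: weight 45 ≤ 47, strength 1·6 + 3·5 + 2·9 = 39.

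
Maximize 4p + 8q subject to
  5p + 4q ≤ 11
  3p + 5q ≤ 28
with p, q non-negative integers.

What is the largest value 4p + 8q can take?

Relaxing integrality, the LP optimum is 22.00 at (p,q) = (0, 2.75), which is not an integer point.
(p,q)=(0,2): 5·0+4·2=8≤11, 3·0+5·2=10≤28, objective 16.
(p,q)=(1,1): 5·1+4·1=9≤11, 3·1+5·1=8≤28, objective 12.
(p,q)=(0,1): 5·0+4·1=4≤11, 3·0+5·1=5≤28, objective 8.
The best lattice point is (0,2), giving 16.

16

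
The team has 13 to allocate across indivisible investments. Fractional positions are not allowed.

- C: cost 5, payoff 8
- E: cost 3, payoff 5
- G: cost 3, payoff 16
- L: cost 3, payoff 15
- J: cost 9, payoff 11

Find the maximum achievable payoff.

Allowing fractional choices, the relaxed optimum would be about 42.4, but investments are indivisible.
E + G + L: cost 3 + 3 + 3 = 9 ≤ 13, payoff 5 + 16 + 15 = 36.
C + G + L: cost 5 + 3 + 3 = 11 ≤ 13, payoff 8 + 16 + 15 = 39.
Best is C, G, and L with total payoff 39.

39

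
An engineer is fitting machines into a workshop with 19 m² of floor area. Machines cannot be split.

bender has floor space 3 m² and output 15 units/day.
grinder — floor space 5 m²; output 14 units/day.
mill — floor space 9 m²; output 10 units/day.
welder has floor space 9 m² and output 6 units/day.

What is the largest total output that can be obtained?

39

This is an integer program with binary decision variables.
bender + grinder + mill: floor space 3 + 5 + 9 = 17 ≤ 19, output 15 + 14 + 10 = 39.
bender + grinder + welder: floor space 3 + 5 + 9 = 17 ≤ 19, output 15 + 14 + 6 = 35.
Best is bender, grinder, and mill with total output 39.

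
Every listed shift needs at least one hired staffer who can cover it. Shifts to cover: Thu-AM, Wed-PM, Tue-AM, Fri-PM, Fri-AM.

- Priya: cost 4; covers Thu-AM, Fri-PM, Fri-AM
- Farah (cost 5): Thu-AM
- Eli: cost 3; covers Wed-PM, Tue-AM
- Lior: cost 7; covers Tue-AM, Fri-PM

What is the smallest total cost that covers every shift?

7

This is a weighted set-cover instance.
Choose Priya and Eli: together they cover Thu-AM, Wed-PM, Tue-AM, Fri-PM, Fri-AM — every shift.
Total cost: 4 + 3 = 7.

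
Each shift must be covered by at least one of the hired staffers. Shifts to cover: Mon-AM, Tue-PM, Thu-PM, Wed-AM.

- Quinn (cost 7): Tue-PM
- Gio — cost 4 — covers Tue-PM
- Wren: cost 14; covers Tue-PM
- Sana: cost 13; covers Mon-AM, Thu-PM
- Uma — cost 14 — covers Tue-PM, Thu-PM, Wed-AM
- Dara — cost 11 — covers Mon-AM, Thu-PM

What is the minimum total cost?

25

The greedy cost-per-new-shift heuristic would pick Gio, Dara, and Uma for 29, but a cheaper cover exists.
Choose Uma and Dara: together they cover Mon-AM, Tue-PM, Thu-PM, Wed-AM — every shift.
Total cost: 14 + 11 = 25.
No cover costs less than 25.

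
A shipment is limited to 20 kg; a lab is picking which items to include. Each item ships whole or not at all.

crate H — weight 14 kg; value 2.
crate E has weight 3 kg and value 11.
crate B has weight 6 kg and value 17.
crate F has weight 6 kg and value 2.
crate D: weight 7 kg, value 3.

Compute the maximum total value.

Allowing fractional choices, the relaxed optimum would be about 32.3, but items are indivisible.
crate E + crate B + crate D: weight 3 + 6 + 7 = 16 ≤ 20, value 11 + 17 + 3 = 31.
crate E + crate B + crate F: weight 3 + 6 + 6 = 15 ≤ 20, value 11 + 17 + 2 = 30.
crate E + crate B: weight 3 + 6 = 9 ≤ 20, value 11 + 17 = 28.
Best is crate E, crate B, and crate D with total value 31.

31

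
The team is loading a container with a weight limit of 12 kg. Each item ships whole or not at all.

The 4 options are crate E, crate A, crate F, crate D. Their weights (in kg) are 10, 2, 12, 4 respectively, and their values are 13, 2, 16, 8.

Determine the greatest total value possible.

Treat it as a binary knapsack problem.
Allowing fractional choices, the relaxed optimum would be about 18.7, but items are indivisible.
crate E + crate A: weight 10 + 2 = 12 ≤ 12, value 13 + 2 = 15.
crate F: weight 12 ≤ 12, value 16.
Best is crate F with total value 16.

16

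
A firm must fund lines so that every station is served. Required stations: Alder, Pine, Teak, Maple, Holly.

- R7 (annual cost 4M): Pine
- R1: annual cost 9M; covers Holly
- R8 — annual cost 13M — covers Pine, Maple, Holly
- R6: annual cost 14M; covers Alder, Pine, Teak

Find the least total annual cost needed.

27

The greedy cost-per-new-station heuristic would pick R7, R8, and R6 for 31, but a cheaper cover exists.
Choose R8 and R6: together they cover Alder, Pine, Teak, Maple, Holly — every station.
Total annual cost: 13 + 14 = 27.
No cover costs less than 27.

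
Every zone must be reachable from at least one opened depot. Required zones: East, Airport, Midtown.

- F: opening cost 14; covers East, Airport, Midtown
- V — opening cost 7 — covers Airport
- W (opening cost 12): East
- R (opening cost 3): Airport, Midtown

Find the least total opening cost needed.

The greedy cost-per-new-zone heuristic would pick R and W for 15, but a cheaper cover exists.
F alone covers East, Airport, Midtown — every zone.
Total opening cost: 14.
No cover costs less than 14.

14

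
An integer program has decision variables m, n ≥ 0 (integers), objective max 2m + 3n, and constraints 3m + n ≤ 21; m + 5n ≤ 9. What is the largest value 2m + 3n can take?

14

(m,n)=(7,0) is feasible, giving 14.
(m,n)=(6,0) is feasible, giving 12.
(m,n)=(5,0) is feasible, giving 10.
The best lattice point is (7,0), giving 14.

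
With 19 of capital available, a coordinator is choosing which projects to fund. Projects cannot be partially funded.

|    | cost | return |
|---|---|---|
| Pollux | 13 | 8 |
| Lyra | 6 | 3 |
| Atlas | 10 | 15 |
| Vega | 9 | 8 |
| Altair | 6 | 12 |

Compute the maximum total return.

Atlas + Altair: cost 10 + 6 = 16 ≤ 19, return 15 + 12 = 27.
Vega + Altair: cost 9 + 6 = 15 ≤ 19, return 8 + 12 = 20.
Atlas + Vega: cost 10 + 9 = 19 ≤ 19, return 15 + 8 = 23.
Best is Atlas and Altair with total return 27.

27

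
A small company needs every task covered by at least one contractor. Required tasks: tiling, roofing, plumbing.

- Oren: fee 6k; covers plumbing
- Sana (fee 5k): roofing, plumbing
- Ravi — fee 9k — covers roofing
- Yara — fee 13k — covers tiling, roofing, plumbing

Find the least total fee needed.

13

This is a weighted set-cover instance.
The greedy cost-per-new-task heuristic would pick Sana and Yara for 18, but a cheaper cover exists.
Yara alone covers tiling, roofing, plumbing — every task.
Total fee: 13.
No cover costs less than 13.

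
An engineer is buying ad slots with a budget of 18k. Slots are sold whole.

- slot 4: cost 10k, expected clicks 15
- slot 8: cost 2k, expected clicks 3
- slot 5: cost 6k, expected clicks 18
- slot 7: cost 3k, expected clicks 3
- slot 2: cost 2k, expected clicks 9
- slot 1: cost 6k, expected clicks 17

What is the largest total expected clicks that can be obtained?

Take slot 8, slot 5, slot 2, and slot 1: cost 2 + 6 + 2 + 6 = 16 ≤ 18, expected clicks 3 + 18 + 9 + 17 = 47.
No feasible combination exceeds this.

47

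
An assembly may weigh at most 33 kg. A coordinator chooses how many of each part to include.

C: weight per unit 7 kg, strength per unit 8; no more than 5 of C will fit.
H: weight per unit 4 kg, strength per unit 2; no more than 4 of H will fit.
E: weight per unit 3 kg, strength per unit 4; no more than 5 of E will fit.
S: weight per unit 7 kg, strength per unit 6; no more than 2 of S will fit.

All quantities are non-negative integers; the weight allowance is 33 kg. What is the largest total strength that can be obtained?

40

This is a bounded integer knapsack.
E has the best ratio (4/3); taking only E gives at most 5×4 = 20 (stopped by the supply cap of 5).
Mixing does better — 3×C and 4×E: weight 33 ≤ 33, strength 3·8 + 4·4 = 40.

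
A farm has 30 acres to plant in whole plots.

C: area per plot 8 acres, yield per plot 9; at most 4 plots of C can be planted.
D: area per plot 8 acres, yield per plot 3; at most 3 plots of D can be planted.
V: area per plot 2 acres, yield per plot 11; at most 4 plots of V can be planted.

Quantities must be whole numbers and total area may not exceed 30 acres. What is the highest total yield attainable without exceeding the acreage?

V has the best ratio (11/2); taking only V gives at most 4×11 = 44 (stopped by the supply cap of 4).
Mixing does better — 2×C and 4×V: area 24 ≤ 30, yield 2·9 + 4·11 = 62.

62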